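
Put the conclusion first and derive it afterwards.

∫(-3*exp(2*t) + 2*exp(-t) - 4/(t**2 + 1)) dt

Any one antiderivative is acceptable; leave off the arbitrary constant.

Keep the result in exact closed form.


The answer is -3*exp(2*t)/2 - 4*atan(t) - 2*exp(-t).
Step 1. Rewrite: now ∫(-4/(t**2 + 1)) dt + ∫(2*exp(-t)) dt + ∫(-3*exp(2*t)) dt.
Step 2. Evaluate the standard form: now -4*atan(t) + ∫(2*exp(-t)) dt + ∫(-3*exp(2*t)) dt.
Step 3. Evaluate the standard form: now -3*exp(2*t)/2 - 4*atan(t) + ∫(2*exp(-t)) dt.
Step 4. Evaluate the standard form: now -3*exp(2*t)/2 - 4*atan(t) - 2*exp(-t).
Answer: -3*exp(2*t)/2 - 4*atan(t) - 2*exp(-t).


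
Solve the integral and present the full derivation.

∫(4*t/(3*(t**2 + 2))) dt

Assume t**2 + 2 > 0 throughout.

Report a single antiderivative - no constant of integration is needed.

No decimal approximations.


Step 1. Substitute u = t**2 + 2, turning ∫(4*t/(3*(t**2 + 2))) dt into ∫(2/(3*u)) du: now ∫(2/(3*u)) du.
Step 2. Evaluate the standard form [assuming u > 0]: now 2*log(u)/3.
Step 3. Substitute back u = t**2 + 2: now 2*log(t**2 + 2)/3.
Answer: 2*log(t**2 + 2)/3.


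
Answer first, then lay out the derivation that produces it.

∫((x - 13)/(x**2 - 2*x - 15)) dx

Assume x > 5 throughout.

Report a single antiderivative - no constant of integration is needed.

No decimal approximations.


The answer is -log(x - 5) + 2*log(x + 3).
Step 1. Decompose ∫((x - 13)/(x**2 - 2*x - 15)) dx by partial fractions, (x - 13)/(x**2 - 2*x - 15) = 2/(x + 3) - 1/(x - 5): now ∫(-1/(x - 5)) dx + ∫(2/(x + 3)) dx.
Step 2. Evaluate the standard form [assuming x > 5]: now -log(x - 5) + ∫(2/(x + 3)) dx.
Step 3. Evaluate the standard form [assuming x > -3]: now -log(x - 5) + 2*log(x + 3).
Answer: -log(x - 5) + 2*log(x + 3).


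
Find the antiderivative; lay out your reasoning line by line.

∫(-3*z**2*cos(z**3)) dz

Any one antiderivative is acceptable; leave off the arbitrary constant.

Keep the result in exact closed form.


Step 1. Substitute u = z**3, turning ∫(-3*z**2*cos(z**3)) dz into ∫(-cos(u)) du: now ∫(-cos(u)) du.
Step 2. Evaluate the standard form: now -sin(u).
Step 3. Substitute back u = z**3: now -sin(z**3).
Answer: -sin(z**3).


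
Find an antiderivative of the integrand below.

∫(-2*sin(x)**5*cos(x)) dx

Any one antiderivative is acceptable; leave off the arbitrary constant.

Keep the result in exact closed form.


Answer: -sin(x)**6/3.


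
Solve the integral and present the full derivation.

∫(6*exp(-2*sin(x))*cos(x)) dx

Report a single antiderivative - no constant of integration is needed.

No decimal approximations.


Step 1. Substitute u = sin(x), turning ∫(6*exp(-2*sin(x))*cos(x)) dx into ∫(6*exp(-2*u)) du: now ∫(6*exp(-2*u)) du.
Step 2. Evaluate the standard form: now -3*exp(-2*u).
Step 3. Substitute back u = sin(x): now -3*exp(-2*sin(x)).
Answer: -3*exp(-2*sin(x)).


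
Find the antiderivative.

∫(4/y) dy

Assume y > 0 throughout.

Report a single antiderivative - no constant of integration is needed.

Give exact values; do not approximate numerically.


Answer: 4*log(y).


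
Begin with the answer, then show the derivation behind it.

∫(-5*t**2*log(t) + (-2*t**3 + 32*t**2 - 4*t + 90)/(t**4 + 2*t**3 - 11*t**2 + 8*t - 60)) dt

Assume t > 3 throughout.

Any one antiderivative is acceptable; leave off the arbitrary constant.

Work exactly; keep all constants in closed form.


The answer is -5*t**3*log(t)/3 + 5*t**3/9 + 3*log(t - 3) - 5*log(t + 5) + atan(t/2).
Step 1. Rewrite: now ∫(-5*t**2*log(t)) dt + ∫((-2*t**3 + 32*t**2 - 4*t + 90)/(t**4 + 2*t**3 - 11*t**2 + 8*t - 60)) dt.
Step 2. Decompose ∫((-2*t**3 + 32*t**2 - 4*t + 90)/(t**4 + 2*t**3 - 11*t**2 + 8*t - 60)) dt by partial fractions, (-2*t**3 + 32*t**2 - 4*t + 90)/(t**4 + 2*t**3 - 11*t**2 + 8*t - 60) = 2/(t**2 + 4) - 5/(t + 5) + 3/(t - 3): now ∫(-5*t**2*log(t)) dt + ∫(3/(t - 3)) dt + ∫(-5/(t + 5)) dt + ∫(2/(t**2 + 4)) dt.
Step 3. Evaluate the standard form [assuming t > -5]: now -5*log(t + 5) + ∫(-5*t**2*log(t)) dt + ∫(3/(t - 3)) dt + ∫(2/(t**2 + 4)) dt.
Step 4. Evaluate the standard form [assuming t > 3]: now 3*log(t - 3) - 5*log(t + 5) + ∫(-5*t**2*log(t)) dt + ∫(2/(t**2 + 4)) dt.
Step 5. Evaluate the standard form: now 3*log(t - 3) - 5*log(t + 5) + atan(t/2) + ∫(-5*t**2*log(t)) dt.
Step 6. Integrate ∫(-5*t**2*log(t)) dt by parts with u = log(t), dv = (-5*t**2) dt, so v = -5*t**3/3 [assuming t > 0]: now -5*t**3*log(t)/3 + 3*log(t - 3) - 5*log(t + 5) + atan(t/2) + ∫(5*t**2/3) dt.
Step 7. Evaluate the standard form: now -5*t**3*log(t)/3 + 5*t**3/9 + 3*log(t - 3) - 5*log(t + 5) + atan(t/2).
Answer: -5*t**3*log(t)/3 + 5*t**3/9 + 3*log(t - 3) - 5*log(t + 5) + atan(t/2).


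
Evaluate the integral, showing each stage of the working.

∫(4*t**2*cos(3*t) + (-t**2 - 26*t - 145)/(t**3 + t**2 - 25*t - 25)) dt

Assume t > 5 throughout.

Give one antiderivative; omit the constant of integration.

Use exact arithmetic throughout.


Step 1. Rewrite: now ∫(4*t**2*cos(3*t)) dt + ∫((-t**2 - 26*t - 145)/(t**3 + t**2 - 25*t - 25)) dt.
Step 2. Integrate ∫(4*t**2*cos(3*t)) dt by parts with u = t**2, dv = (4*cos(3*t)) dt, so v = 4*sin(3*t)/3: now 4*t**2*sin(3*t)/3 + ∫(-8*t*sin(3*t)/3) dt + ∫((-t**2 - 26*t - 145)/(t**3 + t**2 - 25*t - 25)) dt.
Step 3. Integrate ∫(-8*t*sin(3*t)/3) dt by parts with u = t, dv = (-8*sin(3*t)/3) dt, so v = 8*cos(3*t)/9: now 4*t**2*sin(3*t)/3 + 8*t*cos(3*t)/9 + ∫((-t**2 - 26*t - 145)/(t**3 + t**2 - 25*t - 25)) dt + ∫(-8*cos(3*t)/9) dt.
Step 4. Evaluate the standard form: now 4*t**2*sin(3*t)/3 + 8*t*cos(3*t)/9 - 8*sin(3*t)/27 + ∫((-t**2 - 26*t - 145)/(t**3 + t**2 - 25*t - 25)) dt.
Step 5. Decompose ∫((-t**2 - 26*t - 145)/(t**3 + t**2 - 25*t - 25)) dt by partial fractions, (-t**2 - 26*t - 145)/(t**3 + t**2 - 25*t - 25) = -1/(t + 5) + 5/(t + 1) - 5/(t - 5): now 4*t**2*sin(3*t)/3 + 8*t*cos(3*t)/9 - 8*sin(3*t)/27 + ∫(-5/(t - 5)) dt + ∫(5/(t + 1)) dt + ∫(-1/(t + 5)) dt.
Step 6. Evaluate the standard form [assuming t > -1]: now 4*t**2*sin(3*t)/3 + 8*t*cos(3*t)/9 + 5*log(t + 1) - 8*sin(3*t)/27 + ∫(-5/(t - 5)) dt + ∫(-1/(t + 5)) dt.
Step 7. Evaluate the standard form [assuming t > -5]: now 4*t**2*sin(3*t)/3 + 8*t*cos(3*t)/9 + 5*log(t + 1) - log(t + 5) - 8*sin(3*t)/27 + ∫(-5/(t - 5)) dt.
Step 8. Evaluate the standard form [assuming t > 5]: now 4*t**2*sin(3*t)/3 + 8*t*cos(3*t)/9 - 5*log(t - 5) + 5*log(t + 1) - log(t + 5) - 8*sin(3*t)/27.
Answer: 4*t**2*sin(3*t)/3 + 8*t*cos(3*t)/9 - 5*log(t - 5) + 5*log(t + 1) - log(t + 5) - 8*sin(3*t)/27.


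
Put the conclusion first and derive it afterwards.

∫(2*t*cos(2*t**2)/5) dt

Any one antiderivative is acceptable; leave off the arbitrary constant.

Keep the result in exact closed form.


The answer is sin(2*t**2)/10.
Step 1. Substitute u = t**2, turning ∫(2*t*cos(2*t**2)/5) dt into ∫(cos(2*u)/5) du: now ∫(cos(2*u)/5) du.
Step 2. Evaluate the standard form: now sin(2*u)/10.
Step 3. Substitute back u = t**2: now sin(2*t**2)/10.
Answer: sin(2*t**2)/10.


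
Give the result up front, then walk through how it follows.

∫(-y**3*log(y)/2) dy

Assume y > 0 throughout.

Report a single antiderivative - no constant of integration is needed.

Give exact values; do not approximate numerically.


The answer is -y**4*log(y)/8 + y**4/32.
Step 1. Integrate ∫(-y**3*log(y)/2) dy by parts with u = log(y), dv = (-y**3/2) dy, so v = -y**4/8 [assuming y > 0]: now -y**4*log(y)/8 + ∫(y**3/8) dy.
Step 2. Evaluate the standard form: now -y**4*log(y)/8 + y**4/32.
Answer: -y**4*log(y)/8 + y**4/32.


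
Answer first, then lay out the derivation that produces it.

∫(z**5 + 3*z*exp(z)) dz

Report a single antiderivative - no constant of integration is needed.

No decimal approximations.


The answer is z**6/6 + 3*z*exp(z) - 3*exp(z).
Step 1. Rewrite: now ∫(z**5) dz + ∫(3*z*exp(z)) dz.
Step 2. Evaluate the standard form: now z**6/6 + ∫(3*z*exp(z)) dz.
Step 3. Integrate ∫(3*z*exp(z)) dz by parts with u = z, dv = (3*exp(z)) dz, so v = 3*exp(z): now z**6/6 + 3*z*exp(z) + ∫(-3*exp(z)) dz.
Step 4. Evaluate the standard form: now z**6/6 + 3*z*exp(z) - 3*exp(z).
Answer: z**6/6 + 3*z*exp(z) - 3*exp(z).


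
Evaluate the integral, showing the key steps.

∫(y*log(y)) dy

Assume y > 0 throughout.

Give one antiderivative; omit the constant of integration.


Step 1. Integrate ∫(y*log(y)) dy by parts with u = log(y), dv = (y) dy, so v = y**2/2 [assuming y > 0]: now y**2*log(y)/2 + ∫(-y/2) dy.
Step 2. Evaluate the standard form: now y**2*log(y)/2 - y**2/4.
Answer: y**2*log(y)/2 - y**2/4.


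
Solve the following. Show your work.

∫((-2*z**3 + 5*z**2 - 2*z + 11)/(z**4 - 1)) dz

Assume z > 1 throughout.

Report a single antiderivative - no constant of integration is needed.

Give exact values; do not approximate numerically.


Step 1. Decompose ∫((-2*z**3 + 5*z**2 - 2*z + 11)/(z**4 - 1)) dz by partial fractions, (-2*z**3 + 5*z**2 - 2*z + 11)/(z**4 - 1) = -3/(z**2 + 1) - 5/(z + 1) + 3/(z - 1): now ∫(3/(z - 1)) dz + ∫(-5/(z + 1)) dz + ∫(-3/(z**2 + 1)) dz.
Step 2. Evaluate the standard form [assuming z > 1]: now 3*log(z - 1) + ∫(-5/(z + 1)) dz + ∫(-3/(z**2 + 1)) dz.
Step 3. Evaluate the standard form [assuming z > -1]: now 3*log(z - 1) - 5*log(z + 1) + ∫(-3/(z**2 + 1)) dz.
Step 4. Evaluate the standard form: now 3*log(z - 1) - 5*log(z + 1) - 3*atan(z).
Answer: 3*log(z - 1) - 5*log(z + 1) - 3*atan(z).


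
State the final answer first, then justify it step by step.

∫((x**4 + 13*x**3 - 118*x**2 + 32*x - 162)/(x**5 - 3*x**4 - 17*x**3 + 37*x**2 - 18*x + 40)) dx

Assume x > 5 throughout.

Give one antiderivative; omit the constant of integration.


The answer is -log(x - 5) + 5*log(x - 2) - 3*log(x + 4) - atan(x).
Step 1. Decompose ∫((x**4 + 13*x**3 - 118*x**2 + 32*x - 162)/(x**5 - 3*x**4 - 17*x**3 + 37*x**2 - 18*x + 40)) dx by partial fractions, (x**4 + 13*x**3 - 118*x**2 + 32*x - 162)/(x**5 - 3*x**4 - 17*x**3 + 37*x**2 - 18*x + 40) = -1/(x**2 + 1) - 3/(x + 4) + 5/(x - 2) - 1/(x - 5): now ∫(-1/(x - 5)) dx + ∫(5/(x - 2)) dx + ∫(-3/(x + 4)) dx + ∫(-1/(x**2 + 1)) dx.
Step 2. Evaluate the standard form [assuming x > 2]: now 5*log(x - 2) + ∫(-1/(x - 5)) dx + ∫(-3/(x + 4)) dx + ∫(-1/(x**2 + 1)) dx.
Step 3. Evaluate the standard form [assuming x > 5]: now -log(x - 5) + 5*log(x - 2) + ∫(-3/(x + 4)) dx + ∫(-1/(x**2 + 1)) dx.
Step 4. Evaluate the standard form [assuming x > -4]: now -log(x - 5) + 5*log(x - 2) - 3*log(x + 4) + ∫(-1/(x**2 + 1)) dx.
Step 5. Evaluate the standard form: now -log(x - 5) + 5*log(x - 2) - 3*log(x + 4) - atan(x).
Answer: -log(x - 5) + 5*log(x - 2) - 3*log(x + 4) - atan(x).


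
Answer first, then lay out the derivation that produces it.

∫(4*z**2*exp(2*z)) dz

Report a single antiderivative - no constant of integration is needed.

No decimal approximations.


The answer is 2*z**2*exp(2*z) - 2*z*exp(2*z) + exp(2*z).
Step 1. Integrate ∫(4*z**2*exp(2*z)) dz by parts with u = z**2, dv = (4*exp(2*z)) dz, so v = 2*exp(2*z): now 2*z**2*exp(2*z) + ∫(-4*z*exp(2*z)) dz.
Step 2. Integrate ∫(-4*z*exp(2*z)) dz by parts with u = z, dv = (-4*exp(2*z)) dz, so v = -2*exp(2*z): now 2*z**2*exp(2*z) - 2*z*exp(2*z) + ∫(2*exp(2*z)) dz.
Step 3. Evaluate the standard form: now 2*z**2*exp(2*z) - 2*z*exp(2*z) + exp(2*z).
Answer: 2*z**2*exp(2*z) - 2*z*exp(2*z) + exp(2*z).


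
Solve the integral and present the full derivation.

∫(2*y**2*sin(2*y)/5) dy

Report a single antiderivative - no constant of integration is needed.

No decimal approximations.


Step 1. Integrate ∫(2*y**2*sin(2*y)/5) dy by parts with u = y**2, dv = (2*sin(2*y)/5) dy, so v = -cos(2*y)/5: now -y**2*cos(2*y)/5 + ∫(2*y*cos(2*y)/5) dy.
Step 2. Integrate ∫(2*y*cos(2*y)/5) dy by parts with u = y, dv = (2*cos(2*y)/5) dy, so v = sin(2*y)/5: now -y**2*cos(2*y)/5 + y*sin(2*y)/5 + ∫(-sin(2*y)/5) dy.
Step 3. Evaluate the standard form: now -y**2*cos(2*y)/5 + y*sin(2*y)/5 + cos(2*y)/10.
Answer: -y**2*cos(2*y)/5 + y*sin(2*y)/5 + cos(2*y)/10.


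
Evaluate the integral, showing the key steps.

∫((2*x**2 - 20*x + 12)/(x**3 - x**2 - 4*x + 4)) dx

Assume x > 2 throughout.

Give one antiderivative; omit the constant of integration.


Step 1. Decompose ∫((2*x**2 - 20*x + 12)/(x**3 - x**2 - 4*x + 4)) dx by partial fractions, (2*x**2 - 20*x + 12)/(x**3 - x**2 - 4*x + 4) = 5/(x + 2) + 2/(x - 1) - 5/(x - 2): now ∫(-5/(x - 2)) dx + ∫(2/(x - 1)) dx + ∫(5/(x + 2)) dx.
Step 2. Evaluate the standard form [assuming x > 2]: now -5*log(x - 2) + ∫(2/(x - 1)) dx + ∫(5/(x + 2)) dx.
Step 3. Evaluate the standard form [assuming x > 1]: now -5*log(x - 2) + 2*log(x - 1) + ∫(5/(x + 2)) dx.
Step 4. Evaluate the standard form [assuming x > -2]: now -5*log(x - 2) + 2*log(x - 1) + 5*log(x + 2).
Answer: -5*log(x - 2) + 2*log(x - 1) + 5*log(x + 2).


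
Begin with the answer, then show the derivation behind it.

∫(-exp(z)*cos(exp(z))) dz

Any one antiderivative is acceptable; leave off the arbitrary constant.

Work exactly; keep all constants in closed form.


The answer is -sin(exp(z)).
Step 1. Substitute u = exp(z), turning ∫(-exp(z)*cos(exp(z))) dz into ∫(-cos(u)) du: now ∫(-cos(u)) du.
Step 2. Evaluate the standard form: now -sin(u).
Step 3. Substitute back u = exp(z): now -sin(exp(z)).
Answer: -sin(exp(z)).


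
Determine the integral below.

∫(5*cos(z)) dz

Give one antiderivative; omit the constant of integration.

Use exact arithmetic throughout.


Answer: 5*sin(z).


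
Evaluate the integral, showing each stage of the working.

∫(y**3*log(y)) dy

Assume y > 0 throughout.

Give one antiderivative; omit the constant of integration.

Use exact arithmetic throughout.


Step 1. Integrate ∫(y**3*log(y)) dy by parts with u = log(y), dv = (y**3) dy, so v = y**4/4 [assuming y > 0]: now y**4*log(y)/4 + ∫(-y**3/4) dy.
Step 2. Evaluate the standard form: now y**4*log(y)/4 - y**4/16.
Answer: y**4*log(y)/4 - y**4/16.


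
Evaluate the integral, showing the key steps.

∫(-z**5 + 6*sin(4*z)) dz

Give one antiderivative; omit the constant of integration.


Step 1. Rewrite: now ∫(-z**5) dz + ∫(6*sin(4*z)) dz.
Step 2. Evaluate the standard form: now -z**6/6 + ∫(6*sin(4*z)) dz.
Step 3. Evaluate the standard form: now -z**6/6 - 3*cos(4*z)/2.
Answer: -z**6/6 - 3*cos(4*z)/2.


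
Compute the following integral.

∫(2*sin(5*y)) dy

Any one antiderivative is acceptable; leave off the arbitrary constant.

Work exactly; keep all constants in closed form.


Answer: -2*cos(5*y)/5.


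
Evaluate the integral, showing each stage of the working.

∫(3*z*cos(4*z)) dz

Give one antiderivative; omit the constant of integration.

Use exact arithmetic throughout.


Step 1. Integrate ∫(3*z*cos(4*z)) dz by parts with u = z, dv = (3*cos(4*z)) dz, so v = 3*sin(4*z)/4: now 3*z*sin(4*z)/4 + ∫(-3*sin(4*z)/4) dz.
Step 2. Evaluate the standard form: now 3*z*sin(4*z)/4 + 3*cos(4*z)/16.
Answer: 3*z*sin(4*z)/4 + 3*cos(4*z)/16.


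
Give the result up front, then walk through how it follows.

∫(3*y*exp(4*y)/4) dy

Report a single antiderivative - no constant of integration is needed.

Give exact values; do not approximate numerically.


The answer is 3*y*exp(4*y)/16 - 3*exp(4*y)/64.
Step 1. Integrate ∫(3*y*exp(4*y)/4) dy by parts with u = y, dv = (3*exp(4*y)/4) dy, so v = 3*exp(4*y)/16: now 3*y*exp(4*y)/16 + ∫(-3*exp(4*y)/16) dy.
Step 2. Evaluate the standard form: now 3*y*exp(4*y)/16 - 3*exp(4*y)/64.
Answer: 3*y*exp(4*y)/16 - 3*exp(4*y)/64.


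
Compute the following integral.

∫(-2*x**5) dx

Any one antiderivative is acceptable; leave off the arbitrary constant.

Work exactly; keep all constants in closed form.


Answer: -x**6/3.


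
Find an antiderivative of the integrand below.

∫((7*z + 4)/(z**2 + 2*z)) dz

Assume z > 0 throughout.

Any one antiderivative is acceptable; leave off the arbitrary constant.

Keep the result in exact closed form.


Answer: 2*log(z) + 5*log(z + 2).


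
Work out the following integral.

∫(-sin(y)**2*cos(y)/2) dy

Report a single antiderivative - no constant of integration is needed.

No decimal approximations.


Answer: -sin(y)**3/6.


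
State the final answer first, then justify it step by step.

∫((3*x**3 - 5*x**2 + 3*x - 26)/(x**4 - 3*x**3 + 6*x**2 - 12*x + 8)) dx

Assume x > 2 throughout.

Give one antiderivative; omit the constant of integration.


The answer is -2*log(x - 2) + 5*log(x - 1) + 3*atan(x/2)/2.
Step 1. Decompose ∫((3*x**3 - 5*x**2 + 3*x - 26)/(x**4 - 3*x**3 + 6*x**2 - 12*x + 8)) dx by partial fractions, (3*x**3 - 5*x**2 + 3*x - 26)/(x**4 - 3*x**3 + 6*x**2 - 12*x + 8) = 3/(x**2 + 4) + 5/(x - 1) - 2/(x - 2): now ∫(-2/(x - 2)) dx + ∫(5/(x - 1)) dx + ∫(3/(x**2 + 4)) dx.
Step 2. Evaluate the standard form [assuming x > 2]: now -2*log(x - 2) + ∫(5/(x - 1)) dx + ∫(3/(x**2 + 4)) dx.
Step 3. Evaluate the standard form [assuming x > 1]: now -2*log(x - 2) + 5*log(x - 1) + ∫(3/(x**2 + 4)) dx.
Step 4. Evaluate the standard form: now -2*log(x - 2) + 5*log(x - 1) + 3*atan(x/2)/2.
Answer: -2*log(x - 2) + 5*log(x - 1) + 3*atan(x/2)/2.


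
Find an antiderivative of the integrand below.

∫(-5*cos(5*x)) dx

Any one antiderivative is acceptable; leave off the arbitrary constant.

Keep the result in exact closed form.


Answer: -sin(5*x).


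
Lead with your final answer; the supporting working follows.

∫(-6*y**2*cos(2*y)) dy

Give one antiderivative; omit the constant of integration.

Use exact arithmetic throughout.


The answer is -3*y**2*sin(2*y) - 3*y*cos(2*y) + 3*sin(2*y)/2.
Step 1. Integrate ∫(-6*y**2*cos(2*y)) dy by parts with u = y**2, dv = (-6*cos(2*y)) dy, so v = -3*sin(2*y): now -3*y**2*sin(2*y) + ∫(6*y*sin(2*y)) dy.
Step 2. Integrate ∫(6*y*sin(2*y)) dy by parts with u = y, dv = (6*sin(2*y)) dy, so v = -3*cos(2*y): now -3*y**2*sin(2*y) - 3*y*cos(2*y) + ∫(3*cos(2*y)) dy.
Step 3. Evaluate the standard form: now -3*y**2*sin(2*y) - 3*y*cos(2*y) + 3*sin(2*y)/2.
Answer: -3*y**2*sin(2*y) - 3*y*cos(2*y) + 3*sin(2*y)/2.


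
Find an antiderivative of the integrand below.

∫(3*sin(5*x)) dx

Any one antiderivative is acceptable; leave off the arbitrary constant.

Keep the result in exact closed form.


Answer: -3*cos(5*x)/5.


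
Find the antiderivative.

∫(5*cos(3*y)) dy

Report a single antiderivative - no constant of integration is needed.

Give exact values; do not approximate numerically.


Answer: 5*sin(3*y)/3.


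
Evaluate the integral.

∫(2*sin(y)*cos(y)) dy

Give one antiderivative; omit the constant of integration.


Answer: sin(y)**2.


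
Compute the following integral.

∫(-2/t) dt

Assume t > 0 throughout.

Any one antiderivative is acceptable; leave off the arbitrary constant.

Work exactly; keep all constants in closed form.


Answer: -2*log(t).


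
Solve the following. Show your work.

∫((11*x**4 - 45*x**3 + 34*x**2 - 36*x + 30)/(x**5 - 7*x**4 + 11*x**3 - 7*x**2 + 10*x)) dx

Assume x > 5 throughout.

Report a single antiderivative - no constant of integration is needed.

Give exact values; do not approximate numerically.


Step 1. Decompose ∫((11*x**4 - 45*x**3 + 34*x**2 - 36*x + 30)/(x**5 - 7*x**4 + 11*x**3 - 7*x**2 + 10*x)) dx by partial fractions, (11*x**4 - 45*x**3 + 34*x**2 - 36*x + 30)/(x**5 - 7*x**4 + 11*x**3 - 7*x**2 + 10*x) = 1/(x**2 + 1) + 3/(x - 2) + 5/(x - 5) + 3/x: now ∫(3/x) dx + ∫(5/(x - 5)) dx + ∫(3/(x - 2)) dx + ∫(1/(x**2 + 1)) dx.
Step 2. Evaluate the standard form [assuming x > 0]: now 3*log(x) + ∫(5/(x - 5)) dx + ∫(3/(x - 2)) dx + ∫(1/(x**2 + 1)) dx.
Step 3. Evaluate the standard form [assuming x > 2]: now 3*log(x) + 3*log(x - 2) + ∫(5/(x - 5)) dx + ∫(1/(x**2 + 1)) dx.
Step 4. Evaluate the standard form [assuming x > 5]: now 3*log(x) + 5*log(x - 5) + 3*log(x - 2) + ∫(1/(x**2 + 1)) dx.
Step 5. Evaluate the standard form: now 3*log(x) + 5*log(x - 5) + 3*log(x - 2) + atan(x).
Answer: 3*log(x) + 5*log(x - 5) + 3*log(x - 2) + atan(x).


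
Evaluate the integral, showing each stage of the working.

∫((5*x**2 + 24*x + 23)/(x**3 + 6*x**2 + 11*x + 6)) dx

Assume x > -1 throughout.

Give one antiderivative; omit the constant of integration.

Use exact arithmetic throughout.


Step 1. Decompose ∫((5*x**2 + 24*x + 23)/(x**3 + 6*x**2 + 11*x + 6)) dx by partial fractions, (5*x**2 + 24*x + 23)/(x**3 + 6*x**2 + 11*x + 6) = -2/(x + 3) + 5/(x + 2) + 2/(x + 1): now ∫(2/(x + 1)) dx + ∫(5/(x + 2)) dx + ∫(-2/(x + 3)) dx.
Step 2. Evaluate the standard form [assuming x > -1]: now 2*log(x + 1) + ∫(5/(x + 2)) dx + ∫(-2/(x + 3)) dx.
Step 3. Evaluate the standard form [assuming x > -3]: now 2*log(x + 1) - 2*log(x + 3) + ∫(5/(x + 2)) dx.
Step 4. Evaluate the standard form [assuming x > -2]: now 2*log(x + 1) + 5*log(x + 2) - 2*log(x + 3).
Answer: 2*log(x + 1) + 5*log(x + 2) - 2*log(x + 3).


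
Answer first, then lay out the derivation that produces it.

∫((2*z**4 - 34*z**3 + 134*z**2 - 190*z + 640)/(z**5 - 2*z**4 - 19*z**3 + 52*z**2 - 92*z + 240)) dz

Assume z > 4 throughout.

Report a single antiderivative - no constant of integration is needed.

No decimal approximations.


The answer is 2*log(z - 4) - 5*log(z - 3) + 5*log(z + 5) + atan(z/2).
Step 1. Decompose ∫((2*z**4 - 34*z**3 + 134*z**2 - 190*z + 640)/(z**5 - 2*z**4 - 19*z**3 + 52*z**2 - 92*z + 240)) dz by partial fractions, (2*z**4 - 34*z**3 + 134*z**2 - 190*z + 640)/(z**5 - 2*z**4 - 19*z**3 + 52*z**2 - 92*z + 240) = 2/(z**2 + 4) + 5/(z + 5) - 5/(z - 3) + 2/(z - 4): now ∫(2/(z - 4)) dz + ∫(-5/(z - 3)) dz + ∫(5/(z + 5)) dz + ∫(2/(z**2 + 4)) dz.
Step 2. Evaluate the standard form [assuming z > 4]: now 2*log(z - 4) + ∫(-5/(z - 3)) dz + ∫(5/(z + 5)) dz + ∫(2/(z**2 + 4)) dz.
Step 3. Evaluate the standard form [assuming z > 3]: now 2*log(z - 4) - 5*log(z - 3) + ∫(5/(z + 5)) dz + ∫(2/(z**2 + 4)) dz.
Step 4. Evaluate the standard form [assuming z > -5]: now 2*log(z - 4) - 5*log(z - 3) + 5*log(z + 5) + ∫(2/(z**2 + 4)) dz.
Step 5. Evaluate the standard form: now 2*log(z - 4) - 5*log(z - 3) + 5*log(z + 5) + atan(z/2).
Answer: 2*log(z - 4) - 5*log(z - 3) + 5*log(z + 5) + atan(z/2).


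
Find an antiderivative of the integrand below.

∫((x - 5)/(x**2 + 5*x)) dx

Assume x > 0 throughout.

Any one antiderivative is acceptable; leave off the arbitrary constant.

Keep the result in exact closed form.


Answer: -log(x) + 2*log(x + 5).


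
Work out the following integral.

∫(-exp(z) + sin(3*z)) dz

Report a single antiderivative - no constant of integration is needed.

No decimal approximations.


Answer: -exp(z) - cos(3*z)/3.


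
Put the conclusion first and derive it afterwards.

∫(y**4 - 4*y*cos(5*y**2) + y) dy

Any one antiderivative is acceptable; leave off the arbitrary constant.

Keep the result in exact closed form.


The answer is y**5/5 + y**2/2 - 2*sin(5*y**2)/5.
Step 1. Rewrite: now ∫(y) dy + ∫(y**4) dy + ∫(-4*y*cos(5*y**2)) dy.
Step 2. Evaluate the standard form: now y**2/2 + ∫(y**4) dy + ∫(-4*y*cos(5*y**2)) dy.
Step 3. Evaluate the standard form: now y**5/5 + y**2/2 + ∫(-4*y*cos(5*y**2)) dy.
Step 4. Substitute u = y**2, turning ∫(-4*y*cos(5*y**2)) dy into ∫(-2*cos(5*u)) du: now y**5/5 + y**2/2 + ∫(-2*cos(5*u)) du.
Step 5. Evaluate the standard form: now y**5/5 + y**2/2 - 2*sin(5*u)/5.
Step 6. Substitute back u = y**2: now y**5/5 + y**2/2 - 2*sin(5*y**2)/5.
Answer: y**5/5 + y**2/2 - 2*sin(5*y**2)/5.


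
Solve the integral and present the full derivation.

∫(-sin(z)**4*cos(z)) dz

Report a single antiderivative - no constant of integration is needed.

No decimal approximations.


Step 1. Substitute u = sin(z), turning ∫(-sin(z)**4*cos(z)) dz into ∫(-u**4) du: now ∫(-u**4) du.
Step 2. Evaluate the standard form: now -u**5/5.
Step 3. Substitute back u = sin(z): now -sin(z)**5/5.
Answer: -sin(z)**5/5.


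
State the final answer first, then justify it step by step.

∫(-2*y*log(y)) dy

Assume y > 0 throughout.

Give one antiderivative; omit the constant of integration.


The answer is -y**2*log(y) + y**2/2.
Step 1. Integrate ∫(-2*y*log(y)) dy by parts with u = log(y), dv = (-2*y) dy, so v = -y**2 [assuming y > 0]: now -y**2*log(y) + ∫(y) dy.
Step 2. Evaluate the standard form: now -y**2*log(y) + y**2/2.
Answer: -y**2*log(y) + y**2/2.


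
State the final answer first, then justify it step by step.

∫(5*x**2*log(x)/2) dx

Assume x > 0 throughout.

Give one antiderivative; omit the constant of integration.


The answer is 5*x**3*log(x)/6 - 5*x**3/18.
Step 1. Integrate ∫(5*x**2*log(x)/2) dx by parts with u = log(x), dv = (5*x**2/2) dx, so v = 5*x**3/6 [assuming x > 0]: now 5*x**3*log(x)/6 + ∫(-5*x**2/6) dx.
Step 2. Evaluate the standard form: now 5*x**3*log(x)/6 - 5*x**3/18.
Answer: 5*x**3*log(x)/6 - 5*x**3/18.


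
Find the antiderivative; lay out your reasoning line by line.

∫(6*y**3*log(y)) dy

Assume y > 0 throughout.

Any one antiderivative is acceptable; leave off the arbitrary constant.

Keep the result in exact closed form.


Step 1. Integrate ∫(6*y**3*log(y)) dy by parts with u = log(y), dv = (6*y**3) dy, so v = 3*y**4/2 [assuming y > 0]: now 3*y**4*log(y)/2 + ∫(-3*y**3/2) dy.
Step 2. Evaluate the standard form: now 3*y**4*log(y)/2 - 3*y**4/8.
Answer: 3*y**4*log(y)/2 - 3*y**4/8.


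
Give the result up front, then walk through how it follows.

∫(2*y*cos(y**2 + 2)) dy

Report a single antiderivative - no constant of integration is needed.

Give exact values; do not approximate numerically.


The answer is sin(y**2 + 2).
Step 1. Substitute u = y**2 + 2, turning ∫(2*y*cos(y**2 + 2)) dy into ∫(cos(u)) du: now ∫(cos(u)) du.
Step 2. Evaluate the standard form: now sin(u).
Step 3. Substitute back u = y**2 + 2: now sin(y**2 + 2).
Answer: sin(y**2 + 2).


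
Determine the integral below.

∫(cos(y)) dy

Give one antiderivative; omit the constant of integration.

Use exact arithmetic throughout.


Answer: sin(y).


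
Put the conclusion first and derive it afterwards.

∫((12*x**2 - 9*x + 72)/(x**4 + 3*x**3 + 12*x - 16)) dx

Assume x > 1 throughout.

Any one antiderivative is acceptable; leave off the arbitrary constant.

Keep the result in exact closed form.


The answer is 3*log(x - 1) - 3*log(x + 4) - 3*atan(x/2)/2.
Step 1. Decompose ∫((12*x**2 - 9*x + 72)/(x**4 + 3*x**3 + 12*x - 16)) dx by partial fractions, (12*x**2 - 9*x + 72)/(x**4 + 3*x**3 + 12*x - 16) = -3/(x**2 + 4) - 3/(x + 4) + 3/(x - 1): now ∫(3/(x - 1)) dx + ∫(-3/(x + 4)) dx + ∫(-3/(x**2 + 4)) dx.
Step 2. Evaluate the standard form [assuming x > 1]: now 3*log(x - 1) + ∫(-3/(x + 4)) dx + ∫(-3/(x**2 + 4)) dx.
Step 3. Evaluate the standard form [assuming x > -4]: now 3*log(x - 1) - 3*log(x + 4) + ∫(-3/(x**2 + 4)) dx.
Step 4. Evaluate the standard form: now 3*log(x - 1) - 3*log(x + 4) - 3*atan(x/2)/2.
Answer: 3*log(x - 1) - 3*log(x + 4) - 3*atan(x/2)/2.


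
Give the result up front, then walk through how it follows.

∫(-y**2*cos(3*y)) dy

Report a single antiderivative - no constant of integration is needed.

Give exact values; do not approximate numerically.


The answer is -y**2*sin(3*y)/3 - 2*y*cos(3*y)/9 + 2*sin(3*y)/27.
Step 1. Integrate ∫(-y**2*cos(3*y)) dy by parts with u = y**2, dv = (-cos(3*y)) dy, so v = -sin(3*y)/3: now -y**2*sin(3*y)/3 + ∫(2*y*sin(3*y)/3) dy.
Step 2. Integrate ∫(2*y*sin(3*y)/3) dy by parts with u = y, dv = (2*sin(3*y)/3) dy, so v = -2*cos(3*y)/9: now -y**2*sin(3*y)/3 - 2*y*cos(3*y)/9 + ∫(2*cos(3*y)/9) dy.
Step 3. Evaluate the standard form: now -y**2*sin(3*y)/3 - 2*y*cos(3*y)/9 + 2*sin(3*y)/27.
Answer: -y**2*sin(3*y)/3 - 2*y*cos(3*y)/9 + 2*sin(3*y)/27.


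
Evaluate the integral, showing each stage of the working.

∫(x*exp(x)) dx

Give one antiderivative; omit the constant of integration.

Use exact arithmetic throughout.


Step 1. Integrate ∫(x*exp(x)) dx by parts with u = x, dv = (exp(x)) dx, so v = exp(x): now x*exp(x) + ∫(-exp(x)) dx.
Step 2. Evaluate the standard form: now x*exp(x) - exp(x).
Answer: x*exp(x) - exp(x).


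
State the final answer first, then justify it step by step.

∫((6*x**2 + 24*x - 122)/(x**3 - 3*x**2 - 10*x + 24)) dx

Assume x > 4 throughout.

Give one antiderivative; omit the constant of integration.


The answer is 5*log(x - 4) + 5*log(x - 2) - 4*log(x + 3).
Step 1. Decompose ∫((6*x**2 + 24*x - 122)/(x**3 - 3*x**2 - 10*x + 24)) dx by partial fractions, (6*x**2 + 24*x - 122)/(x**3 - 3*x**2 - 10*x + 24) = -4/(x + 3) + 5/(x - 2) + 5/(x - 4): now ∫(5/(x - 4)) dx + ∫(5/(x - 2)) dx + ∫(-4/(x + 3)) dx.
Step 2. Evaluate the standard form [assuming x > -3]: now -4*log(x + 3) + ∫(5/(x - 4)) dx + ∫(5/(x - 2)) dx.
Step 3. Evaluate the standard form [assuming x > 4]: now 5*log(x - 4) - 4*log(x + 3) + ∫(5/(x - 2)) dx.
Step 4. Evaluate the standard form [assuming x > 2]: now 5*log(x - 4) + 5*log(x - 2) - 4*log(x + 3).
Answer: 5*log(x - 4) + 5*log(x - 2) - 4*log(x + 3).


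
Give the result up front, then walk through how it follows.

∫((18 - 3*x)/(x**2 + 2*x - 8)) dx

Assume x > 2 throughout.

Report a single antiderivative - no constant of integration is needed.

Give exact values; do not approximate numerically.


The answer is 2*log(x - 2) - 5*log(x + 4).
Step 1. Decompose ∫((18 - 3*x)/(x**2 + 2*x - 8)) dx by partial fractions, (18 - 3*x)/(x**2 + 2*x - 8) = -5/(x + 4) + 2/(x - 2): now ∫(2/(x - 2)) dx + ∫(-5/(x + 4)) dx.
Step 2. Evaluate the standard form [assuming x > -4]: now -5*log(x + 4) + ∫(2/(x - 2)) dx.
Step 3. Evaluate the standard form [assuming x > 2]: now 2*log(x - 2) - 5*log(x + 4).
Answer: 2*log(x - 2) - 5*log(x + 4).


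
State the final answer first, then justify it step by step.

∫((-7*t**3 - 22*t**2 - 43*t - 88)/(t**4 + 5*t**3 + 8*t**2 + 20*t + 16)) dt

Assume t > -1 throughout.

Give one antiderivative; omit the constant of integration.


The answer is -4*log(t + 1) - 3*log(t + 4) - 3*atan(t/2)/2.
Step 1. Decompose ∫((-7*t**3 - 22*t**2 - 43*t - 88)/(t**4 + 5*t**3 + 8*t**2 + 20*t + 16)) dt by partial fractions, (-7*t**3 - 22*t**2 - 43*t - 88)/(t**4 + 5*t**3 + 8*t**2 + 20*t + 16) = -3/(t**2 + 4) - 3/(t + 4) - 4/(t + 1): now ∫(-4/(t + 1)) dt + ∫(-3/(t + 4)) dt + ∫(-3/(t**2 + 4)) dt.
Step 2. Evaluate the standard form [assuming t > -4]: now -3*log(t + 4) + ∫(-4/(t + 1)) dt + ∫(-3/(t**2 + 4)) dt.
Step 3. Evaluate the standard form [assuming t > -1]: now -4*log(t + 1) - 3*log(t + 4) + ∫(-3/(t**2 + 4)) dt.
Step 4. Evaluate the standard form: now -4*log(t + 1) - 3*log(t + 4) - 3*atan(t/2)/2.
Answer: -4*log(t + 1) - 3*log(t + 4) - 3*atan(t/2)/2.


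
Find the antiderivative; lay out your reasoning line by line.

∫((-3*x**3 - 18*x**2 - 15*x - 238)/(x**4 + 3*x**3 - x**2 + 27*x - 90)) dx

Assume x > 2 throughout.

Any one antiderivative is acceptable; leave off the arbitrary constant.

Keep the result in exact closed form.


Step 1. Decompose ∫((-3*x**3 - 18*x**2 - 15*x - 238)/(x**4 + 3*x**3 - x**2 + 27*x - 90)) dx by partial fractions, (-3*x**3 - 18*x**2 - 15*x - 238)/(x**4 + 3*x**3 - x**2 + 27*x - 90) = 4/(x**2 + 9) + 1/(x + 5) - 4/(x - 2): now ∫(-4/(x - 2)) dx + ∫(1/(x + 5)) dx + ∫(4/(x**2 + 9)) dx.
Step 2. Evaluate the standard form [assuming x > 2]: now -4*log(x - 2) + ∫(1/(x + 5)) dx + ∫(4/(x**2 + 9)) dx.
Step 3. Evaluate the standard form [assuming x > -5]: now -4*log(x - 2) + log(x + 5) + ∫(4/(x**2 + 9)) dx.
Step 4. Evaluate the standard form: now -4*log(x - 2) + log(x + 5) + 4*atan(x/3)/3.
Answer: -4*log(x - 2) + log(x + 5) + 4*atan(x/3)/3.


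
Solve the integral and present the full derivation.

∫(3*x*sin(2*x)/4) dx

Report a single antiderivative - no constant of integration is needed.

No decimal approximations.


Step 1. Integrate ∫(3*x*sin(2*x)/4) dx by parts with u = x, dv = (3*sin(2*x)/4) dx, so v = -3*cos(2*x)/8: now -3*x*cos(2*x)/8 + ∫(3*cos(2*x)/8) dx.
Step 2. Evaluate the standard form: now -3*x*cos(2*x)/8 + 3*sin(2*x)/16.
Answer: -3*x*cos(2*x)/8 + 3*sin(2*x)/16.


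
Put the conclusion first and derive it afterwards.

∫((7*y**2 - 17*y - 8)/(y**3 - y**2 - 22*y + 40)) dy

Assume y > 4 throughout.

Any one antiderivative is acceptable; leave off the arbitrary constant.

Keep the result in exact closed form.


The answer is 2*log(y - 4) + log(y - 2) + 4*log(y + 5).
Step 1. Decompose ∫((7*y**2 - 17*y - 8)/(y**3 - y**2 - 22*y + 40)) dy by partial fractions, (7*y**2 - 17*y - 8)/(y**3 - y**2 - 22*y + 40) = 4/(y + 5) + 1/(y - 2) + 2/(y - 4): now ∫(2/(y - 4)) dy + ∫(1/(y - 2)) dy + ∫(4/(y + 5)) dy.
Step 2. Evaluate the standard form [assuming y > 4]: now 2*log(y - 4) + ∫(1/(y - 2)) dy + ∫(4/(y + 5)) dy.
Step 3. Evaluate the standard form [assuming y > 2]: now 2*log(y - 4) + log(y - 2) + ∫(4/(y + 5)) dy.
Step 4. Evaluate the standard form [assuming y > -5]: now 2*log(y - 4) + log(y - 2) + 4*log(y + 5).
Answer: 2*log(y - 4) + log(y - 2) + 4*log(y + 5).


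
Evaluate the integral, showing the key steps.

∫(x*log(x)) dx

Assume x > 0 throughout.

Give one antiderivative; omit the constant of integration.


Step 1. Integrate ∫(x*log(x)) dx by parts with u = log(x), dv = (x) dx, so v = x**2/2 [assuming x > 0]: now x**2*log(x)/2 + ∫(-x/2) dx.
Step 2. Evaluate the standard form: now x**2*log(x)/2 - x**2/4.
Answer: x**2*log(x)/2 - x**2/4.


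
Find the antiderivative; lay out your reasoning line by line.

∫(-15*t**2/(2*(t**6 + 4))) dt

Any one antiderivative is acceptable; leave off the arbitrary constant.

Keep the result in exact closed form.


Step 1. Substitute u = t**3, turning ∫(-15*t**2/(2*(t**6 + 4))) dt into ∫(-5/(2*(u**2 + 4))) du: now ∫(-5/(2*(u**2 + 4))) du.
Step 2. Evaluate the standard form: now -5*atan(u/2)/4.
Step 3. Substitute back u = t**3: now -5*atan(t**3/2)/4.
Answer: -5*atan(t**3/2)/4.


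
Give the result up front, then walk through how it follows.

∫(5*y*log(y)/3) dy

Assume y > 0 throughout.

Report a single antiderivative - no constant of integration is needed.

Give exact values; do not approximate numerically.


The answer is 5*y**2*log(y)/6 - 5*y**2/12.
Step 1. Integrate ∫(5*y*log(y)/3) dy by parts with u = log(y), dv = (5*y/3) dy, so v = 5*y**2/6 [assuming y > 0]: now 5*y**2*log(y)/6 + ∫(-5*y/6) dy.
Step 2. Evaluate the standard form: now 5*y**2*log(y)/6 - 5*y**2/12.
Answer: 5*y**2*log(y)/6 - 5*y**2/12.


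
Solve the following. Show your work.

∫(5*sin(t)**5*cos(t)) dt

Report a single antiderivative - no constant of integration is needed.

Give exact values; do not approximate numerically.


Step 1. Substitute u = sin(t), turning ∫(5*sin(t)**5*cos(t)) dt into ∫(5*u**5) du: now ∫(5*u**5) du.
Step 2. Evaluate the standard form: now 5*u**6/6.
Step 3. Substitute back u = sin(t): now 5*sin(t)**6/6.
Answer: 5*sin(t)**6/6.


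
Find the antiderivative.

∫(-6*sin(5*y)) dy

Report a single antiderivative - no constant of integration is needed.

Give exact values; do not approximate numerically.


Answer: 6*cos(5*y)/5.


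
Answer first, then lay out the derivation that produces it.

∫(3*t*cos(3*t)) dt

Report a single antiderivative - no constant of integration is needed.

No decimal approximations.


The answer is t*sin(3*t) + cos(3*t)/3.
Step 1. Integrate ∫(3*t*cos(3*t)) dt by parts with u = t, dv = (3*cos(3*t)) dt, so v = sin(3*t): now t*sin(3*t) + ∫(-sin(3*t)) dt.
Step 2. Evaluate the standard form: now t*sin(3*t) + cos(3*t)/3.
Answer: t*sin(3*t) + cos(3*t)/3.


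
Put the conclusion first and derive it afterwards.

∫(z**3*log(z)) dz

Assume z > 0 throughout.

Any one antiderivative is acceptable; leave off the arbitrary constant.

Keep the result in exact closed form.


The answer is z**4*log(z)/4 - z**4/16.
Step 1. Integrate ∫(z**3*log(z)) dz by parts with u = log(z), dv = (z**3) dz, so v = z**4/4 [assuming z > 0]: now z**4*log(z)/4 + ∫(-z**3/4) dz.
Step 2. Evaluate the standard form: now z**4*log(z)/4 - z**4/16.
Answer: z**4*log(z)/4 - z**4/16.


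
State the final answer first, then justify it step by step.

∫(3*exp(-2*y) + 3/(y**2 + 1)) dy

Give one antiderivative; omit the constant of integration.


The answer is 3*atan(y) - 3*exp(-2*y)/2.
Step 1. Rewrite: now ∫(3/(y**2 + 1)) dy + ∫(3*exp(-2*y)) dy.
Step 2. Evaluate the standard form: now 3*atan(y) + ∫(3*exp(-2*y)) dy.
Step 3. Evaluate the standard form: now 3*atan(y) - 3*exp(-2*y)/2.
Answer: 3*atan(y) - 3*exp(-2*y)/2.


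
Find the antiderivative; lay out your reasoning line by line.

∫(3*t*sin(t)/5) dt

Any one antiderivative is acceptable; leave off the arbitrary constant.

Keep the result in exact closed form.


Step 1. Integrate ∫(3*t*sin(t)/5) dt by parts with u = t, dv = (3*sin(t)/5) dt, so v = -3*cos(t)/5: now -3*t*cos(t)/5 + ∫(3*cos(t)/5) dt.
Step 2. Evaluate the standard form: now -3*t*cos(t)/5 + 3*sin(t)/5.
Answer: -3*t*cos(t)/5 + 3*sin(t)/5.


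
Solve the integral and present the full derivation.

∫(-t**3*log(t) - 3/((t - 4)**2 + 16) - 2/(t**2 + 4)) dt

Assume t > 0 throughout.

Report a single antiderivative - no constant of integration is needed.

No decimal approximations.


Step 1. Rewrite: now ∫(-t**3*log(t)) dt + ∫(-2/(t**2 + 4)) dt + ∫(-3/((t - 4)**2 + 16)) dt.
Step 2. Substitute u = t - 4, turning ∫(-3/((t - 4)**2 + 16)) dt into ∫(-3/(u**2 + 16)) du: now ∫(-t**3*log(t)) dt + ∫(-2/(t**2 + 4)) dt + ∫(-3/(u**2 + 16)) du.
Step 3. Evaluate the standard form: now -3*atan(u/4)/4 + ∫(-t**3*log(t)) dt + ∫(-2/(t**2 + 4)) dt.
Step 4. Substitute back u = t - 4: now -3*atan(t/4 - 1)/4 + ∫(-t**3*log(t)) dt + ∫(-2/(t**2 + 4)) dt.
Step 5. Integrate ∫(-t**3*log(t)) dt by parts with u = log(t), dv = (-t**3) dt, so v = -t**4/4 [assuming t > 0]: now -t**4*log(t)/4 - 3*atan(t/4 - 1)/4 + ∫(t**3/4) dt + ∫(-2/(t**2 + 4)) dt.
Step 6. Evaluate the standard form: now -t**4*log(t)/4 + t**4/16 - 3*atan(t/4 - 1)/4 + ∫(-2/(t**2 + 4)) dt.
Step 7. Evaluate the standard form: now -t**4*log(t)/4 + t**4/16 - atan(t/2) - 3*atan(t/4 - 1)/4.
Answer: -t**4*log(t)/4 + t**4/16 - atan(t/2) - 3*atan(t/4 - 1)/4.


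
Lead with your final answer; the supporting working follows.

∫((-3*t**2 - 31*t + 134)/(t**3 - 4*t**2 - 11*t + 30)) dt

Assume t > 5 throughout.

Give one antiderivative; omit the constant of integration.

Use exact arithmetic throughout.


The answer is -4*log(t - 5) - 4*log(t - 2) + 5*log(t + 3).
Step 1. Decompose ∫((-3*t**2 - 31*t + 134)/(t**3 - 4*t**2 - 11*t + 30)) dt by partial fractions, (-3*t**2 - 31*t + 134)/(t**3 - 4*t**2 - 11*t + 30) = 5/(t + 3) - 4/(t - 2) - 4/(t - 5): now ∫(-4/(t - 5)) dt + ∫(-4/(t - 2)) dt + ∫(5/(t + 3)) dt.
Step 2. Evaluate the standard form [assuming t > 5]: now -4*log(t - 5) + ∫(-4/(t - 2)) dt + ∫(5/(t + 3)) dt.
Step 3. Evaluate the standard form [assuming t > -3]: now -4*log(t - 5) + 5*log(t + 3) + ∫(-4/(t - 2)) dt.
Step 4. Evaluate the standard form [assuming t > 2]: now -4*log(t - 5) - 4*log(t - 2) + 5*log(t + 3).
Answer: -4*log(t - 5) - 4*log(t - 2) + 5*log(t + 3).


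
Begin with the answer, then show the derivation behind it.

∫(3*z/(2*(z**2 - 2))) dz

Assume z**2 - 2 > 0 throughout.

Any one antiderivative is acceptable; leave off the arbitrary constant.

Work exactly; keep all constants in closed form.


The answer is 3*log(z**2 - 2)/4.
Step 1. Substitute u = z**2 - 2, turning ∫(3*z/(2*(z**2 - 2))) dz into ∫(3/(4*u)) du: now ∫(3/(4*u)) du.
Step 2. Evaluate the standard form [assuming u > 0]: now 3*log(u)/4.
Step 3. Substitute back u = z**2 - 2: now 3*log(z**2 - 2)/4.
Answer: 3*log(z**2 - 2)/4.


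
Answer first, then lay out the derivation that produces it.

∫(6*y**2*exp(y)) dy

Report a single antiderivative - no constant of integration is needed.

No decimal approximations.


The answer is 6*y**2*exp(y) - 12*y*exp(y) + 12*exp(y).
Step 1. Integrate ∫(6*y**2*exp(y)) dy by parts with u = y**2, dv = (6*exp(y)) dy, so v = 6*exp(y): now 6*y**2*exp(y) + ∫(-12*y*exp(y)) dy.
Step 2. Integrate ∫(-12*y*exp(y)) dy by parts with u = y, dv = (-12*exp(y)) dy, so v = -12*exp(y): now 6*y**2*exp(y) - 12*y*exp(y) + ∫(12*exp(y)) dy.
Step 3. Evaluate the standard form: now 6*y**2*exp(y) - 12*y*exp(y) + 12*exp(y).
Answer: 6*y**2*exp(y) - 12*y*exp(y) + 12*exp(y).


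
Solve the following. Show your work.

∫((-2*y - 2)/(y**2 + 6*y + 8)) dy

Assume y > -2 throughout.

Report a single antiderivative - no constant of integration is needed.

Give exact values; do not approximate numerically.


Step 1. Decompose ∫((-2*y - 2)/(y**2 + 6*y + 8)) dy by partial fractions, (-2*y - 2)/(y**2 + 6*y + 8) = -3/(y + 4) + 1/(y + 2): now ∫(1/(y + 2)) dy + ∫(-3/(y + 4)) dy.
Step 2. Evaluate the standard form [assuming y > -4]: now -3*log(y + 4) + ∫(1/(y + 2)) dy.
Step 3. Evaluate the standard form [assuming y > -2]: now log(y + 2) - 3*log(y + 4).
Answer: log(y + 2) - 3*log(y + 4).
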